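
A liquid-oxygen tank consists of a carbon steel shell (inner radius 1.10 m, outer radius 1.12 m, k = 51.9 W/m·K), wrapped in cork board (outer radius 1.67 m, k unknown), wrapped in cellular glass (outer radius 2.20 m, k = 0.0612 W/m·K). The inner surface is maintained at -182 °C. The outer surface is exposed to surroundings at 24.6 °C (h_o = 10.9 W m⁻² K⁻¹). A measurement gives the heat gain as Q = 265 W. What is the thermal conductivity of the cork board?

ΣR = ΔT/Q = |-182 − 24.6|/265 = 0.7796 K/W
Known resistances:
  R_carbon steel = (1/1.10 − 1/1.12)/(4πk) = 0.01623/(4π·51.9) = 2.489×10^-5 K/W
  R_cellular glass = (1/1.67 − 1/2.20)/(4πk) = 0.1443/(4π·0.0612) = 0.1876 K/W
  R_conv,out = 1/(4πr²h) = 1/(4π·2.20²·10.9) = 0.001508 K/W
R_cork board = ΣR − ΣR_known = 0.7796 − 0.1891 = 0.5905 K/W
(1/r₁−1/r₂)/(4πk) = 0.5905 ⇒ k = 0.2941/(4π·0.5905) = 0.0396 W/m·K

k = 0.0396 W/m·K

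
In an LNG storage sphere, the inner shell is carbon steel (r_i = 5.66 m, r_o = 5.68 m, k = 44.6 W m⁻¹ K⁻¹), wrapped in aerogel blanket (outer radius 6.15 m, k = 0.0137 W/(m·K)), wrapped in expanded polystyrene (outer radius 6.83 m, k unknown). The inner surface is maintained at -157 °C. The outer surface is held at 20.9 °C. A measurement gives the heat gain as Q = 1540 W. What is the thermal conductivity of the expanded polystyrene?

ΣR = ΔT/Q = |-157 − 20.9|/1540 = 0.1155 K/W
Known resistances:
  R_carbon steel = (1/5.66 − 1/5.68)/(4πk) = 6.221×10^-4/(4π·44.6) = 1.110×10^-6 K/W
  R_aerogel blanket = (1/5.68 − 1/6.15)/(4πk) = 0.01345/(4π·0.0137) = 0.07815 K/W
R_expanded polystyrene = ΣR − ΣR_known = 0.1155 − 0.07815 = 0.03735 K/W
(1/r₁−1/r₂)/(4πk) = 0.03735 ⇒ k = 0.01619/(4π·0.03735) = 0.0345 W/m·K

k = 0.0345 W/m·K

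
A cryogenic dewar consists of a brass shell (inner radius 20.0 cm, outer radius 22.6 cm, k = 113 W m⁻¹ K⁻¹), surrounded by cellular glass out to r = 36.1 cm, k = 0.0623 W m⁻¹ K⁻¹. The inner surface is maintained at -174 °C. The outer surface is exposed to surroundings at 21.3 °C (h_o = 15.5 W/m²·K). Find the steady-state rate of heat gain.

Resistance network (inner→outer):
  R_brass = (1/0.200 − 1/0.226)/(4πk) = 0.5752/(4π·113) = 4.051×10^-4 K/W
  R_cellular glass = (1/0.226 − 1/0.361)/(4πk) = 1.655/(4π·0.0623) = 2.114 K/W
  R_conv,out = 1/(4πr²h) = 1/(4π·0.361²·15.5) = 0.03940 K/W
ΣR = 4.051×10^-4 + 2.114 + 0.03940 = 2.154 K/W
Q = ΔT/ΣR = (-174 °C − 21.3 °C)/2.154 = -90.7 W
(Negative Q ⇒ heat flows inward; heat gain = 90.7 W.)

Q = 90.7 W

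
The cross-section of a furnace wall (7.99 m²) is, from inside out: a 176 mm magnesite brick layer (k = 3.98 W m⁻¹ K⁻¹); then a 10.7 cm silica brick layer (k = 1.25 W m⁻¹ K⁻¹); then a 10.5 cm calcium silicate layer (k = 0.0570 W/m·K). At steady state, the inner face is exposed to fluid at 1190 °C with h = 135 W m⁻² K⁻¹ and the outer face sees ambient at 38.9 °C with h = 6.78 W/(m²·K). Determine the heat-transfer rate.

Treat each layer as a resistance in series:
  R_conv,in = 1/(hA) = 1/(135·7.99) = 9.271×10^-4 K/W
  R_magnesite brick = L/(kA) = 0.176/(3.98·7.99) = 0.005535 K/W
  R_silica brick = L/(kA) = 0.107/(1.25·7.99) = 0.01071 K/W
  R_calcium silicate = L/(kA) = 0.105/(0.0570·7.99) = 0.2306 K/W
  R_conv,out = 1/(hA) = 1/(6.78·7.99) = 0.01846 K/W
ΣR = 9.271×10^-4 + 0.005535 + 0.01071 + 0.2306 + 0.01846 = 0.2662 K/W
Q = ΔT/ΣR = (1190 °C − 38.9 °C)/0.2662 = 4320 W

Q = 4320 W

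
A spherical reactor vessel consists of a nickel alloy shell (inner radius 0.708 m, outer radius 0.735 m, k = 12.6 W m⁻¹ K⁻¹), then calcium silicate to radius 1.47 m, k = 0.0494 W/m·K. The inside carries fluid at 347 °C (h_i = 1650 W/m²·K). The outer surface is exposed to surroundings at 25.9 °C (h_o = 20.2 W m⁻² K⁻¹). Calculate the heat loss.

Series thermal resistances, inner to outer:
  R_conv,in = 1/(4πr²h) = 1/(4π·0.708²·1650) = 9.621×10^-5 K/W
  R_nickel alloy = (1/0.708 − 1/0.735)/(4πk) = 0.05189/(4π·12.6) = 3.277×10^-4 K/W
  R_calcium silicate = (1/0.735 − 1/1.47)/(4πk) = 0.6803/(4π·0.0494) = 1.096 K/W
  R_conv,out = 1/(4πr²h) = 1/(4π·1.47²·20.2) = 0.001823 K/W
ΣR = 9.621×10^-5 + 3.277×10^-4 + 1.096 + 0.001823 = 1.098 K/W
Q = ΔT/ΣR = (347 °C − 25.9 °C)/1.098 = 292 W

Q = 292 W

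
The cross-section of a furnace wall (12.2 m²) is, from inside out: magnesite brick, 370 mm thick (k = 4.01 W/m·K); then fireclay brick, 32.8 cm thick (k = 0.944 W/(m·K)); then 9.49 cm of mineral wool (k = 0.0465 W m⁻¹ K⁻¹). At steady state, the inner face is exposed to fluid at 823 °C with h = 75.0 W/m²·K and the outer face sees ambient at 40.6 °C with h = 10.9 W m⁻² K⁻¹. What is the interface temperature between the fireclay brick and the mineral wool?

Resistance network (inner→outer):
  R_conv,in = 1/(hA) = 1/(75.0·12.2) = 0.001093 K/W
  R_magnesite brick = L/(kA) = 0.370/(4.01·12.2) = 0.007563 K/W
  R_fireclay brick = L/(kA) = 0.328/(0.944·12.2) = 0.02848 K/W
  R_mineral wool = L/(kA) = 0.0949/(0.0465·12.2) = 0.1673 K/W
  R_conv,out = 1/(hA) = 1/(10.9·12.2) = 0.007520 K/W
ΣR = 0.001093 + 0.007563 + 0.02848 + 0.1673 + 0.007520 = 0.2120 K/W
Q = ΔT/ΣR = (823 °C − 40.6 °C)/0.2120 = 3691 W
From the inner boundary to the fireclay brick/mineral wool interface, ΣR_partial = 0.03714 K/W.
T_interface = T_in − Q·ΣR_partial = 823 °C − (3691)(0.03714) = 686 °C

T = 686 °C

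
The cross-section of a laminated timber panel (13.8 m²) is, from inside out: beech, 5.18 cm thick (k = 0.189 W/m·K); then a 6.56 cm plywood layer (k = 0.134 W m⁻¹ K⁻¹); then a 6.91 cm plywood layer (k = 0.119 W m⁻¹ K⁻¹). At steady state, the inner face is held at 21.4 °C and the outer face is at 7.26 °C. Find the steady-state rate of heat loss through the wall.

Q = 145 W

Series thermal resistances, inner to outer:
  R_beech = L/(kA) = 0.0518/(0.189·13.8) = 0.01986 K/W
  R_plywood = L/(kA) = 0.0656/(0.134·13.8) = 0.03547 K/W
  R_plywood = L/(kA) = 0.0691/(0.119·13.8) = 0.04208 K/W
ΣR = 0.01986 + 0.03547 + 0.04208 = 0.09741 K/W
Q = ΔT/ΣR = (21.4 °C − 7.26 °C)/0.09741 = 145 W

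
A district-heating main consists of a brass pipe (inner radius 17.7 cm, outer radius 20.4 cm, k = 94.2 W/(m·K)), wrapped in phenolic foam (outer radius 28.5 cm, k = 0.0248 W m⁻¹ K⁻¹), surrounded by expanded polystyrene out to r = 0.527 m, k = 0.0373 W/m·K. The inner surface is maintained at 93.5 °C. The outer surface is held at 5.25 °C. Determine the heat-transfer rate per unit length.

Treat each layer as a resistance in series:
  R'_brass = ln(0.204/0.177)/(2πk) = 0.1420/(2π·94.2) = 2.399×10^-4 m·K/W
  R'_phenolic foam = ln(0.285/0.204)/(2πk) = 0.3344/(2π·0.0248) = 2.146 m·K/W
  R'_expanded polystyrene = ln(0.527/0.285)/(2πk) = 0.6147/(2π·0.0373) = 2.623 m·K/W
ΣR = 2.399×10^-4 + 2.146 + 2.623 = 4.769 m·K/W
Q' = ΔT/ΣR = (93.5 °C − 5.25 °C)/4.769 = 18.5 W/m

Q' = 18.5 W/m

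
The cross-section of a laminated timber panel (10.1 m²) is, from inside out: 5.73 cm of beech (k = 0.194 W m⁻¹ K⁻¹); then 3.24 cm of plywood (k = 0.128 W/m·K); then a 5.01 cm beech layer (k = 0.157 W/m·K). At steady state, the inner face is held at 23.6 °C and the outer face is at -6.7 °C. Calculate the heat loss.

Q = 353 W

Resistance network (inner→outer):
  R_beech = L/(kA) = 0.0573/(0.194·10.1) = 0.02924 K/W
  R_plywood = L/(kA) = 0.0324/(0.128·10.1) = 0.02506 K/W
  R_beech = L/(kA) = 0.0501/(0.157·10.1) = 0.03159 K/W
ΣR = 0.02924 + 0.02506 + 0.03159 = 0.08589 K/W
Q = ΔT/ΣR = (23.6 °C − -6.7 °C)/0.08589 = 353 W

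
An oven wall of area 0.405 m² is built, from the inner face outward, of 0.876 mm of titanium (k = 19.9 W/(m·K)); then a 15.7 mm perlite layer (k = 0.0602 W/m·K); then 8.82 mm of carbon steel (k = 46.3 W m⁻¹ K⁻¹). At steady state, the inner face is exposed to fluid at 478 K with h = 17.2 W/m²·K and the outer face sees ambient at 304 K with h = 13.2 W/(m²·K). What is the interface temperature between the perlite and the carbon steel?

Treat each layer as a resistance in series:
  R_conv,in = 1/(hA) = 1/(17.2·0.405) = 0.1436 K/W
  R_titanium = L/(kA) = 8.76×10^-4/(19.9·0.405) = 1.087×10^-4 K/W
  R_perlite = L/(kA) = 0.0157/(0.0602·0.405) = 0.6439 K/W
  R_carbon steel = L/(kA) = 0.00882/(46.3·0.405) = 4.704×10^-4 K/W
  R_conv,out = 1/(hA) = 1/(13.2·0.405) = 0.1871 K/W
ΣR = 0.1436 + 1.087×10^-4 + 0.6439 + 4.704×10^-4 + 0.1871 = 0.9752 K/W
Q = ΔT/ΣR = (478 K − 304 K)/0.9752 = 178.4 W
From the inner boundary to the perlite/carbon steel interface, ΣR_partial = 0.7876 K/W.
T_interface = T_in − Q·ΣR_partial = 478 K − (178.4)(0.7876) = 337.5 K

T = 337.5 K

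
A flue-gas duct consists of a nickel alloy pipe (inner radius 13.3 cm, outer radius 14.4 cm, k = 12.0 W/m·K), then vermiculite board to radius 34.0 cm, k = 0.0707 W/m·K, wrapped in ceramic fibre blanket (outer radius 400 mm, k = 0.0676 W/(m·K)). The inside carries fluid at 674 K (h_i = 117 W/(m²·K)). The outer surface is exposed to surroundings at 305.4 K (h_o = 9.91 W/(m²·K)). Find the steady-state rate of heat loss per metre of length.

Q' = 156 W/m

Treat each layer as a resistance in series:
  R'_conv,in = 1/(2πr h) = 1/(2π·0.133·117) = 0.01023 m·K/W
  R'_nickel alloy = ln(0.144/0.133)/(2πk) = 0.07946/(2π·12.0) = 0.001054 m·K/W
  R'_vermiculite board = ln(0.340/0.144)/(2πk) = 0.8591/(2π·0.0707) = 1.934 m·K/W
  R'_ceramic fibre blanket = ln(0.400/0.340)/(2πk) = 0.1625/(2π·0.0676) = 0.3826 m·K/W
  R'_conv,out = 1/(2πr h) = 1/(2π·0.400·9.91) = 0.04015 m·K/W
ΣR = 0.01023 + 0.001054 + 1.934 + 0.3826 + 0.04015 = 2.368 m·K/W
Q' = ΔT/ΣR = (674 K − 305.4 K)/2.368 = 156 W/m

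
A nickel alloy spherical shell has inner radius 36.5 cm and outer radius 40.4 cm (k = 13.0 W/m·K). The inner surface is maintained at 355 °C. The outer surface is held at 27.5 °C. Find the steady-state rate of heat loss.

Q = 202 kW

Q = 4πk·ΔT/(1/r₁ − 1/r₂) = 4π × 13.0 × 327.5 / (1/0.365 − 1/0.404) = 2.02×10^5 W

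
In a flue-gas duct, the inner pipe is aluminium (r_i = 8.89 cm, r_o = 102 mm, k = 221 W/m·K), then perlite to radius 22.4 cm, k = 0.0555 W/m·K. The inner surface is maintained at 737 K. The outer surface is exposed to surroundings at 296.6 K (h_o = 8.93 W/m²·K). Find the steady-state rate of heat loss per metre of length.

Resistance network (inner→outer):
  R'_aluminium = ln(0.102/0.0889)/(2πk) = 0.1375/(2π·221) = 9.899×10^-5 m·K/W
  R'_perlite = ln(0.224/0.102)/(2πk) = 0.7867/(2π·0.0555) = 2.256 m·K/W
  R'_conv,out = 1/(2πr h) = 1/(2π·0.224·8.93) = 0.07956 m·K/W
ΣR = 9.899×10^-5 + 2.256 + 0.07956 = 2.336 m·K/W
Q' = ΔT/ΣR = (737 K − 296.6 K)/2.336 = 189 W/m

Q' = 189 W/m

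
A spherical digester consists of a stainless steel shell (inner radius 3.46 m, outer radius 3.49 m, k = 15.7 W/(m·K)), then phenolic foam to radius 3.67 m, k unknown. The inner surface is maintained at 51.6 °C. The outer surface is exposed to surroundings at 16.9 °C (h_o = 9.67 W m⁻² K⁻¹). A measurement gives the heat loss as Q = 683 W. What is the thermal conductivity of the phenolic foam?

ΣR = ΔT/Q = |51.6 − 16.9|/683 = 0.05081 K/W
Known resistances:
  R_stainless steel = (1/3.46 − 1/3.49)/(4πk) = 0.002484/(4π·15.7) = 1.259×10^-5 K/W
  R_conv,out = 1/(4πr²h) = 1/(4π·3.67²·9.67) = 6.110×10^-4 K/W
R_phenolic foam = ΣR − ΣR_known = 0.05081 − 6.236×10^-4 = 0.05019 K/W
(1/r₁−1/r₂)/(4πk) = 0.05019 ⇒ k = 0.01405/(4π·0.05019) = 0.0223 W/m·K

k = 0.0223 W/m·K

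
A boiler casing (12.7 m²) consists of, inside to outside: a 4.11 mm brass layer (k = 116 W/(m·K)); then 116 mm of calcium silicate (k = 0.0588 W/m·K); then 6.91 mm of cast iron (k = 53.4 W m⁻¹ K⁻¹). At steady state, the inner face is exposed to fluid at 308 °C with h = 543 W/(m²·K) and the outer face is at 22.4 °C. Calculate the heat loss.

Q = 1840 W

Treat each layer as a resistance in series:
  R_conv,in = 1/(hA) = 1/(543·12.7) = 1.450×10^-4 K/W
  R_brass = L/(kA) = 0.00411/(116·12.7) = 2.790×10^-6 K/W
  R_calcium silicate = L/(kA) = 0.116/(0.0588·12.7) = 0.1553 K/W
  R_cast iron = L/(kA) = 0.00691/(53.4·12.7) = 1.019×10^-5 K/W
ΣR = 1.450×10^-4 + 2.790×10^-6 + 0.1553 + 1.019×10^-5 = 0.1555 K/W
Q = ΔT/ΣR = (308 °C − 22.4 °C)/0.1555 = 1840 W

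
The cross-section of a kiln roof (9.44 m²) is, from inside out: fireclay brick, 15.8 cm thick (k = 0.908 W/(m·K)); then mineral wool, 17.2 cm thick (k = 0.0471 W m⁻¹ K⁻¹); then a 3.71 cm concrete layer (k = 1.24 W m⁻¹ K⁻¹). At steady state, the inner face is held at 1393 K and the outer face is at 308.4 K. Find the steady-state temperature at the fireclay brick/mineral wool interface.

Series thermal resistances, inner to outer:
  R_fireclay brick = L/(kA) = 0.158/(0.908·9.44) = 0.01843 K/W
  R_mineral wool = L/(kA) = 0.172/(0.0471·9.44) = 0.3868 K/W
  R_concrete = L/(kA) = 0.0371/(1.24·9.44) = 0.003169 K/W
ΣR = 0.01843 + 0.3868 + 0.003169 = 0.4084 K/W
Q = ΔT/ΣR = (1393 K − 308.4 K)/0.4084 = 2656 W
From the inner boundary to the fireclay brick/mineral wool interface, ΣR_partial = 0.01843 K/W.
T_interface = T_in − Q·ΣR_partial = 1393 K − (2656)(0.01843) = 1344 K

T = 1344 K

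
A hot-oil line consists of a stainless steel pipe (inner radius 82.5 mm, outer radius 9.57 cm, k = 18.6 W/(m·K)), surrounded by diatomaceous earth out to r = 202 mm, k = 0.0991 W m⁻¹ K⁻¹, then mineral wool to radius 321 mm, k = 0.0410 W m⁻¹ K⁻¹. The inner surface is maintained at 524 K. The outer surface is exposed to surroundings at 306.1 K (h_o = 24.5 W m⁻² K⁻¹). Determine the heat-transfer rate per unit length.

Treat each layer as a resistance in series:
  R'_stainless steel = ln(0.0957/0.0825)/(2πk) = 0.1484/(2π·18.6) = 0.001270 m·K/W
  R'_diatomaceous earth = ln(0.202/0.0957)/(2πk) = 0.7470/(2π·0.0991) = 1.200 m·K/W
  R'_mineral wool = ln(0.321/0.202)/(2πk) = 0.4632/(2π·0.0410) = 1.798 m·K/W
  R'_conv,out = 1/(2πr h) = 1/(2π·0.321·24.5) = 0.02024 m·K/W
ΣR = 0.001270 + 1.200 + 1.798 + 0.02024 = 3.020 m·K/W
Q' = ΔT/ΣR = (524 K − 306.1 K)/3.020 = 72.2 W/m

Q' = 72.2 W/m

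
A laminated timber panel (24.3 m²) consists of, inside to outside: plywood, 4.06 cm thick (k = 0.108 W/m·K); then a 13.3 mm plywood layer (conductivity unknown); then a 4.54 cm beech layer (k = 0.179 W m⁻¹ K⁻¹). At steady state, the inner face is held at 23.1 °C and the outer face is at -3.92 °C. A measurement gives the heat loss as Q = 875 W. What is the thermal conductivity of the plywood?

k = 0.110 W/m·K

ΣR = ΔT/Q = |23.1 − -3.92|/875 = 0.03088 K/W
Known resistances:
  R_plywood = L/(kA) = 0.0406/(0.108·24.3) = 0.01547 K/W
  R_beech = L/(kA) = 0.0454/(0.179·24.3) = 0.01044 K/W
R_plywood = ΣR − ΣR_known = 0.03088 − 0.02591 = 0.004970 K/W
L/(kA) = 0.004970 ⇒ k = 0.0133/(0.004970·24.3) = 0.110 W/m·K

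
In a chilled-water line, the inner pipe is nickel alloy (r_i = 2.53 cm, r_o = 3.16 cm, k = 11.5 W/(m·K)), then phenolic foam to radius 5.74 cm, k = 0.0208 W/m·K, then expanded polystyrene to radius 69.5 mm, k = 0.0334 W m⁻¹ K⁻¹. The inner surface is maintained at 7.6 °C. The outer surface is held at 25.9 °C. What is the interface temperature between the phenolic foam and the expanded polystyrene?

T = 22.9 °C

Series thermal resistances, inner to outer:
  R'_nickel alloy = ln(0.0316/0.0253)/(2πk) = 0.2224/(2π·11.5) = 0.003077 m·K/W
  R'_phenolic foam = ln(0.0574/0.0316)/(2πk) = 0.5969/(2π·0.0208) = 4.567 m·K/W
  R'_expanded polystyrene = ln(0.0695/0.0574)/(2πk) = 0.1913/(2π·0.0334) = 0.9115 m·K/W
ΣR = 0.003077 + 4.567 + 0.9115 = 5.482 m·K/W
Q' = ΔT/ΣR = (7.6 °C − 25.9 °C)/5.482 = -3.338 W/m
From the inner boundary to the phenolic foam/expanded polystyrene interface, ΣR_partial = 4.570 m·K/W.
T_interface = T_in − Q'·ΣR_partial = 7.6 °C − (-3.338)(4.570) = 22.9 °C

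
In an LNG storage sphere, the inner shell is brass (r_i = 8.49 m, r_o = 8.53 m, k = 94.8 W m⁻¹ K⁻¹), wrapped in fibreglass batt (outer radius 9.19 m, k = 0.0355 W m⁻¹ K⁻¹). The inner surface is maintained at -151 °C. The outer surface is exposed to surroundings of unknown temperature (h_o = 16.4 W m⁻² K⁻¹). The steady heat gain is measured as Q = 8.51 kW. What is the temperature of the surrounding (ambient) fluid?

T_out = 10.1 °C

Series resistances:
  R_brass = (1/8.49 − 1/8.53)/(4πk) = 5.523×10^-4/(4π·94.8) = 4.636×10^-7 K/W
  R_fibreglass batt = (1/8.53 − 1/9.19)/(4πk) = 0.008419/(4π·0.0355) = 0.01887 K/W
  R_conv,out = 1/(4πr²h) = 1/(4π·9.19²·16.4) = 5.745×10^-5 K/W
ΣR = 0.01893 K/W
ΔT = Q·ΣR = 8510 × 0.01893 = 161.1 K
Heat flows inward, so T_out = T_in + ΔT = -151 + 161.1 = 10.1 °C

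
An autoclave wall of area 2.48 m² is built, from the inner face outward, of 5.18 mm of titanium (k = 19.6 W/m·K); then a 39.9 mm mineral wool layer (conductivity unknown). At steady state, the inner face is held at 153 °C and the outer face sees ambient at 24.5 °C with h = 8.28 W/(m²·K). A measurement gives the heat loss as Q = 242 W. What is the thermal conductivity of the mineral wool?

k = 0.0334 W/m·K

ΣR = ΔT/Q = |153 − 24.5|/242 = 0.5310 K/W
Known resistances:
  R_titanium = L/(kA) = 0.00518/(19.6·2.48) = 1.066×10^-4 K/W
  R_conv,out = 1/(hA) = 1/(8.28·2.48) = 0.04870 K/W
R_mineral wool = ΣR − ΣR_known = 0.5310 − 0.04881 = 0.4822 K/W
L/(kA) = 0.4822 ⇒ k = 0.0399/(0.4822·2.48) = 0.0334 W/m·K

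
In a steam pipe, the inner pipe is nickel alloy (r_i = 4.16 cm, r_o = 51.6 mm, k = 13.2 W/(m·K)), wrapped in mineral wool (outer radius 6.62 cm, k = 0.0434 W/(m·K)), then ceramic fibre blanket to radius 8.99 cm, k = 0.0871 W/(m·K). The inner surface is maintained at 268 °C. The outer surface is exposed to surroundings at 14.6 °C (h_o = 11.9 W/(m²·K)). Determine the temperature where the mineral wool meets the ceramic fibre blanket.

T = 125 °C

Resistance network (inner→outer):
  R'_nickel alloy = ln(0.0516/0.0416)/(2πk) = 0.2154/(2π·13.2) = 0.002597 m·K/W
  R'_mineral wool = ln(0.0662/0.0516)/(2πk) = 0.2492/(2π·0.0434) = 0.9137 m·K/W
  R'_ceramic fibre blanket = ln(0.0899/0.0662)/(2πk) = 0.3060/(2π·0.0871) = 0.5592 m·K/W
  R'_conv,out = 1/(2πr h) = 1/(2π·0.0899·11.9) = 0.1488 m·K/W
ΣR = 0.002597 + 0.9137 + 0.5592 + 0.1488 = 1.624 m·K/W
Q' = ΔT/ΣR = (268 °C − 14.6 °C)/1.624 = 156.0 W/m
From the inner boundary to the mineral wool/ceramic fibre blanket interface, ΣR_partial = 0.9163 m·K/W.
T_interface = T_in − Q'·ΣR_partial = 268 °C − (156.0)(0.9163) = 125 °C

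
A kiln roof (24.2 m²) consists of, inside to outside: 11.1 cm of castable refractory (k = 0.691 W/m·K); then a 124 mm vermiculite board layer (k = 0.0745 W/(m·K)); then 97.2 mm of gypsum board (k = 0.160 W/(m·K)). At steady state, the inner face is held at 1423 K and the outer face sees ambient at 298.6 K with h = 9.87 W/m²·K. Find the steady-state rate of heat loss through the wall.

Q = 10.7 kW

Series thermal resistances, inner to outer:
  R_castable refractory = L/(kA) = 0.111/(0.691·24.2) = 0.006638 K/W
  R_vermiculite board = L/(kA) = 0.124/(0.0745·24.2) = 0.06878 K/W
  R_gypsum board = L/(kA) = 0.0972/(0.160·24.2) = 0.02510 K/W
  R_conv,out = 1/(hA) = 1/(9.87·24.2) = 0.004187 K/W
ΣR = 0.006638 + 0.06878 + 0.02510 + 0.004187 = 0.1047 K/W
Q = ΔT/ΣR = (1423 K − 298.6 K)/0.1047 = 10700 W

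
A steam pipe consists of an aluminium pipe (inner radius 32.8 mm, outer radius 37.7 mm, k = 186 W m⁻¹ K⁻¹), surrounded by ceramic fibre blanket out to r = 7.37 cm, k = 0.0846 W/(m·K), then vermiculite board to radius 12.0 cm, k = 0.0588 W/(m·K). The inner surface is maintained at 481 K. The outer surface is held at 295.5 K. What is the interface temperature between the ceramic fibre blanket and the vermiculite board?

Treat each layer as a resistance in series:
  R'_aluminium = ln(0.0377/0.0328)/(2πk) = 0.1392/(2π·186) = 1.191×10^-4 m·K/W
  R'_ceramic fibre blanket = ln(0.0737/0.0377)/(2πk) = 0.6703/(2π·0.0846) = 1.261 m·K/W
  R'_vermiculite board = ln(0.120/0.0737)/(2πk) = 0.4875/(2π·0.0588) = 1.319 m·K/W
ΣR = 1.191×10^-4 + 1.261 + 1.319 = 2.580 m·K/W
Q' = ΔT/ΣR = (481 K − 295.5 K)/2.580 = 71.90 W/m
From the inner boundary to the ceramic fibre blanket/vermiculite board interface, ΣR_partial = 1.261 m·K/W.
T_interface = T_in − Q'·ΣR_partial = 481 K − (71.90)(1.261) = 390 K

T = 390 K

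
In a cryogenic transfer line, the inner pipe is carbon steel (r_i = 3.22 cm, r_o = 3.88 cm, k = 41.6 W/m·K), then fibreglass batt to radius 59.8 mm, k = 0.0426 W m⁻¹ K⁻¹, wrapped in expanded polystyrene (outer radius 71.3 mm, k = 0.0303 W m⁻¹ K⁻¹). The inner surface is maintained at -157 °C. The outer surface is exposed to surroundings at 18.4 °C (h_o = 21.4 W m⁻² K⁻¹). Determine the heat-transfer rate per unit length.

Q' = 66.3 W/m

Series thermal resistances, inner to outer:
  R'_carbon steel = ln(0.0388/0.0322)/(2πk) = 0.1865/(2π·41.6) = 7.133×10^-4 m·K/W
  R'_fibreglass batt = ln(0.0598/0.0388)/(2πk) = 0.4326/(2π·0.0426) = 1.616 m·K/W
  R'_expanded polystyrene = ln(0.0713/0.0598)/(2πk) = 0.1759/(2π·0.0303) = 0.9239 m·K/W
  R'_conv,out = 1/(2πr h) = 1/(2π·0.0713·21.4) = 0.1043 m·K/W
ΣR = 7.133×10^-4 + 1.616 + 0.9239 + 0.1043 = 2.645 m·K/W
Q' = ΔT/ΣR = (-157 °C − 18.4 °C)/2.645 = -66.3 W/m
(Negative Q' ⇒ heat flows inward; heat gain = 66.3 W/m.)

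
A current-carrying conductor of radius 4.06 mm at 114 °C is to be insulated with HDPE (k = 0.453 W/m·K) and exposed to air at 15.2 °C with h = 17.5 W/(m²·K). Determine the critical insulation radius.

For a cylinder, r_cr = k_ins/h = 0.453/17.5 = 0.0259 m = 2.59 cm

r_cr = 2.59 cm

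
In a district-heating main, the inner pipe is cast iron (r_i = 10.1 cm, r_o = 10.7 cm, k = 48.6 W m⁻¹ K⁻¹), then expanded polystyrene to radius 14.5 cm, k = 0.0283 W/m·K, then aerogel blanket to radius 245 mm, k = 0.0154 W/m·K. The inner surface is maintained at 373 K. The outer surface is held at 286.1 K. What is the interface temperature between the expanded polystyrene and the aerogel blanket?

Treat each layer as a resistance in series:
  R'_cast iron = ln(0.107/0.101)/(2πk) = 0.05771/(2π·48.6) = 1.890×10^-4 m·K/W
  R'_expanded polystyrene = ln(0.145/0.107)/(2πk) = 0.3039/(2π·0.0283) = 1.709 m·K/W
  R'_aerogel blanket = ln(0.245/0.145)/(2πk) = 0.5245/(2π·0.0154) = 5.421 m·K/W
ΣR = 1.890×10^-4 + 1.709 + 5.421 = 7.130 m·K/W
Q' = ΔT/ΣR = (373 K − 286.1 K)/7.130 = 12.19 W/m
From the inner boundary to the expanded polystyrene/aerogel blanket interface, ΣR_partial = 1.709 m·K/W.
T_interface = T_in − Q'·ΣR_partial = 373 K − (12.19)(1.709) = 352.2 K

T = 352.2 K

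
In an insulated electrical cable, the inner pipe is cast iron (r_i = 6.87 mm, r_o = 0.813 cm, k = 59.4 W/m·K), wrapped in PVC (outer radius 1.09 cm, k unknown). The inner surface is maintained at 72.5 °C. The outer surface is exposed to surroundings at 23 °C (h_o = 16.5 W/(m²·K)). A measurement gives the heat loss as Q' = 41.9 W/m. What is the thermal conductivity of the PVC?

ΣR = ΔT/Q' = |72.5 − 23|/41.9 = 1.181 m·K/W
Known resistances:
  R'_cast iron = ln(0.00813/0.00687)/(2πk) = 0.1684/(2π·59.4) = 4.512×10^-4 m·K/W
  R'_conv,out = 1/(2πr h) = 1/(2π·0.0109·16.5) = 0.8849 m·K/W
R_PVC = ΣR − ΣR_known = 1.181 − 0.8854 = 0.2956 m·K/W
ln(r₂/r₁)/(2πk) = 0.2956 ⇒ k = 0.2932/(2π·0.2956) = 0.158 W/m·K

k = 0.158 W/m·K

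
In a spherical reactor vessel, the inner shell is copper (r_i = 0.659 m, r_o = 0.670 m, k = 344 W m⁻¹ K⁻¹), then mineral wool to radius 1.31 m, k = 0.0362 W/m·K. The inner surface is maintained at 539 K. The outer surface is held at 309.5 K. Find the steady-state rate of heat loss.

Resistance network (inner→outer):
  R_copper = (1/0.659 − 1/0.670)/(4πk) = 0.02491/(4π·344) = 5.763×10^-6 K/W
  R_mineral wool = (1/0.670 − 1/1.31)/(4πk) = 0.7292/(4π·0.0362) = 1.603 K/W
ΣR = 5.763×10^-6 + 1.603 = 1.603 K/W
Q = ΔT/ΣR = (539 K − 309.5 K)/1.603 = 143 W

Q = 143 W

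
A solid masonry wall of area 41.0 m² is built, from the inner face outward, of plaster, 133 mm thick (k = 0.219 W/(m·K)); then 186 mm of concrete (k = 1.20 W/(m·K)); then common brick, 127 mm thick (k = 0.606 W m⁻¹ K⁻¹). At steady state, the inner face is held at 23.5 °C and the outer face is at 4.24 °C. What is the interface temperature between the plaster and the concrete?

T = 11.5 °C

Resistance network (inner→outer):
  R_plaster = L/(kA) = 0.133/(0.219·41.0) = 0.01481 K/W
  R_concrete = L/(kA) = 0.186/(1.20·41.0) = 0.003780 K/W
  R_common brick = L/(kA) = 0.127/(0.606·41.0) = 0.005111 K/W
ΣR = 0.01481 + 0.003780 + 0.005111 = 0.02370 K/W
Q = ΔT/ΣR = (23.5 °C − 4.24 °C)/0.02370 = 812.7 W
From the inner boundary to the plaster/concrete interface, ΣR_partial = 0.01481 K/W.
T_interface = T_in − Q·ΣR_partial = 23.5 °C − (812.7)(0.01481) = 11.5 °C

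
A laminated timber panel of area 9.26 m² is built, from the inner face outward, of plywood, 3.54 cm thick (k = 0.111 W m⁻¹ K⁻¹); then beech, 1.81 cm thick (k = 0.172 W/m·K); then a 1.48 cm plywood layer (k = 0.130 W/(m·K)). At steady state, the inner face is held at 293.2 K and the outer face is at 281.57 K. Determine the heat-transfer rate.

Treat each layer as a resistance in series:
  R_plywood = L/(kA) = 0.0354/(0.111·9.26) = 0.03444 K/W
  R_beech = L/(kA) = 0.0181/(0.172·9.26) = 0.01136 K/W
  R_plywood = L/(kA) = 0.0148/(0.130·9.26) = 0.01229 K/W
ΣR = 0.03444 + 0.01136 + 0.01229 = 0.05809 K/W
Q = ΔT/ΣR = (293.2 K − 281.57 K)/0.05809 = 200 W

Q = 200 W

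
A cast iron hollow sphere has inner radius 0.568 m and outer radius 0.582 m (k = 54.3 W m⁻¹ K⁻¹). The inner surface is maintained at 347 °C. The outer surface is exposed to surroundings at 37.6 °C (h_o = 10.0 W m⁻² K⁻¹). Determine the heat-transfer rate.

Q = 13.1 kW

Treat each layer as a resistance in series:
  R_cast iron = (1/0.568 − 1/0.582)/(4πk) = 0.04235/(4π·54.3) = 6.207×10^-5 K/W
  R_conv,out = 1/(4πr²h) = 1/(4π·0.582²·10.0) = 0.02349 K/W
ΣR = 6.207×10^-5 + 0.02349 = 0.02355 K/W
Q = ΔT/ΣR = (347 °C − 37.6 °C)/0.02355 = 13100 W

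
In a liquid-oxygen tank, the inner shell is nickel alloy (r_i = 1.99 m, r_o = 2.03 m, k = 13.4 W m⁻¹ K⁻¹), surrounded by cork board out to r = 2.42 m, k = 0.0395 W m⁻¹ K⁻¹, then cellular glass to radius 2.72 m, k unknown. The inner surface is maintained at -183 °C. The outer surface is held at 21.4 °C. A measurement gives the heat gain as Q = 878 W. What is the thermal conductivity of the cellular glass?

ΣR = ΔT/Q = |-183 − 21.4|/878 = 0.2328 K/W
Known resistances:
  R_nickel alloy = (1/1.99 − 1/2.03)/(4πk) = 0.009902/(4π·13.4) = 5.880×10^-5 K/W
  R_cork board = (1/2.03 − 1/2.42)/(4πk) = 0.07939/(4π·0.0395) = 0.1599 K/W
R_cellular glass = ΣR − ΣR_known = 0.2328 − 0.1600 = 0.07280 K/W
(1/r₁−1/r₂)/(4πk) = 0.07280 ⇒ k = 0.04558/(4π·0.07280) = 0.0498 W/m·K

k = 0.0498 W/m·K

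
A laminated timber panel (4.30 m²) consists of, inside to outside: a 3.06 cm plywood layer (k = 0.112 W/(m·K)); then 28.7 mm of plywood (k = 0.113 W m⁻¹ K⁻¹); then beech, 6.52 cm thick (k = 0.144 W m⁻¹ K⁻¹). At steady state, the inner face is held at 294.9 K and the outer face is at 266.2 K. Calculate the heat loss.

Resistance network (inner→outer):
  R_plywood = L/(kA) = 0.0306/(0.112·4.30) = 0.06354 K/W
  R_plywood = L/(kA) = 0.0287/(0.113·4.30) = 0.05907 K/W
  R_beech = L/(kA) = 0.0652/(0.144·4.30) = 0.1053 K/W
ΣR = 0.06354 + 0.05907 + 0.1053 = 0.2279 K/W
Q = ΔT/ΣR = (294.9 K − 266.2 K)/0.2279 = 126 W

Q = 126 W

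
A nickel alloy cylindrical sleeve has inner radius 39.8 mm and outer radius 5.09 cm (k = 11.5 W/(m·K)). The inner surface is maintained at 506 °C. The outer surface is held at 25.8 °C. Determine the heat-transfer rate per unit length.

Q' = 1.41×10^5 W/m

Q' = 2πk·ΔT/ln(r₂/r₁) = 2π × 11.5 × 480.2 / ln(0.0509/0.0398) = 1.41×10^5 W/m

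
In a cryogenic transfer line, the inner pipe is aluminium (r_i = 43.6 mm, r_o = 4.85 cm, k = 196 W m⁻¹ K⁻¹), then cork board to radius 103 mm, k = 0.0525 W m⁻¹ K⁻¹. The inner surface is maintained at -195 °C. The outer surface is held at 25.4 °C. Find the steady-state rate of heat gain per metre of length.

Treat each layer as a resistance in series:
  R'_aluminium = ln(0.0485/0.0436)/(2πk) = 0.1065/(2π·196) = 8.648×10^-5 m·K/W
  R'_cork board = ln(0.103/0.0485)/(2πk) = 0.7532/(2π·0.0525) = 2.283 m·K/W
ΣR = 8.648×10^-5 + 2.283 = 2.283 m·K/W
Q' = ΔT/ΣR = (-195 °C − 25.4 °C)/2.283 = -96.5 W/m
(Negative Q' ⇒ heat flows inward; heat gain = 96.5 W/m.)

Q' = 96.5 W/m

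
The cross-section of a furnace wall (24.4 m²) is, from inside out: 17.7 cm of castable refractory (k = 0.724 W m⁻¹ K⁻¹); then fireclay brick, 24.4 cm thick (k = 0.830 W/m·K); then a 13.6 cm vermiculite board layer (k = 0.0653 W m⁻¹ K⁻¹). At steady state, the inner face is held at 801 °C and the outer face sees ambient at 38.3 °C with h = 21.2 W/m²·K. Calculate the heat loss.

Treat each layer as a resistance in series:
  R_castable refractory = L/(kA) = 0.177/(0.724·24.4) = 0.01002 K/W
  R_fireclay brick = L/(kA) = 0.244/(0.830·24.4) = 0.01205 K/W
  R_vermiculite board = L/(kA) = 0.136/(0.0653·24.4) = 0.08536 K/W
  R_conv,out = 1/(hA) = 1/(21.2·24.4) = 0.001933 K/W
ΣR = 0.01002 + 0.01205 + 0.08536 + 0.001933 = 0.1094 K/W
Q = ΔT/ΣR = (801 °C − 38.3 °C)/0.1094 = 6970 W

Q = 6.97 kW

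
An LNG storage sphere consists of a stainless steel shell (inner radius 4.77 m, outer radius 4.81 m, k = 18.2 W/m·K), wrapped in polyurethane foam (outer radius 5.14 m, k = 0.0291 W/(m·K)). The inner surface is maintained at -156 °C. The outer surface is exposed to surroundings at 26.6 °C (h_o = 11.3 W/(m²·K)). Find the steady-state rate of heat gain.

Q = 4.97 kW

Treat each layer as a resistance in series:
  R_stainless steel = (1/4.77 − 1/4.81)/(4πk) = 0.001743/(4π·18.2) = 7.623×10^-6 K/W
  R_polyurethane foam = (1/4.81 − 1/5.14)/(4πk) = 0.01335/(4π·0.0291) = 0.03650 K/W
  R_conv,out = 1/(4πr²h) = 1/(4π·5.14²·11.3) = 2.666×10^-4 K/W
ΣR = 7.623×10^-6 + 0.03650 + 2.666×10^-4 = 0.03677 K/W
Q = ΔT/ΣR = (-156 °C − 26.6 °C)/0.03677 = -4970 W
(Negative Q ⇒ heat flows inward; heat gain = 4970 W.)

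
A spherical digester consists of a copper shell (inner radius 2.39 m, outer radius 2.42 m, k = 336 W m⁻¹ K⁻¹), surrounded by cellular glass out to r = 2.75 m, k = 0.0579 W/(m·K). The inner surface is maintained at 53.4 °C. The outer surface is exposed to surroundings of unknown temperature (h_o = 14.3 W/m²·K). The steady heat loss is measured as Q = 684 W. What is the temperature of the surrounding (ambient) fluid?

T_out = 6.28 °C

Sum the resistances:
  R_copper = (1/2.39 − 1/2.42)/(4πk) = 0.005187/(4π·336) = 1.228×10^-6 K/W
  R_cellular glass = (1/2.42 − 1/2.75)/(4πk) = 0.04959/(4π·0.0579) = 0.06815 K/W
  R_conv,out = 1/(4πr²h) = 1/(4π·2.75²·14.3) = 7.358×10^-4 K/W
ΣR = 0.06889 K/W
ΔT = Q·ΣR = 684 × 0.06889 = 47.12 K
Heat flows outward, so T_out = T_in − ΔT = 53.4 − 47.12 = 6.28 °C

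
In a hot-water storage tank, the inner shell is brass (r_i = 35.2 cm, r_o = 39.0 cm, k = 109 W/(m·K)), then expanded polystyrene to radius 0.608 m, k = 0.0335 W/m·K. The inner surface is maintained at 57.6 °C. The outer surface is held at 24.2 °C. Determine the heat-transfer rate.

Series thermal resistances, inner to outer:
  R_brass = (1/0.352 − 1/0.390)/(4πk) = 0.2768/(4π·109) = 2.021×10^-4 K/W
  R_expanded polystyrene = (1/0.390 − 1/0.608)/(4πk) = 0.9194/(4π·0.0335) = 2.184 K/W
ΣR = 2.021×10^-4 + 2.184 = 2.184 K/W
Q = ΔT/ΣR = (57.6 °C − 24.2 °C)/2.184 = 15.3 W

Q = 15.3 W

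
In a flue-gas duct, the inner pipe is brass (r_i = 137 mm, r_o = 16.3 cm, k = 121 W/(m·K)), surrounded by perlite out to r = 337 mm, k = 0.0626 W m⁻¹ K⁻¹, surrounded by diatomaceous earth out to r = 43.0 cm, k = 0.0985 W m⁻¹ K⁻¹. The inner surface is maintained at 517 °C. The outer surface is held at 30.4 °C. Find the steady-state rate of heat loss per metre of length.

Q' = 217 W/m

Series thermal resistances, inner to outer:
  R'_brass = ln(0.163/0.137)/(2πk) = 0.1738/(2π·121) = 2.286×10^-4 m·K/W
  R'_perlite = ln(0.337/0.163)/(2πk) = 0.7263/(2π·0.0626) = 1.847 m·K/W
  R'_diatomaceous earth = ln(0.430/0.337)/(2πk) = 0.2437/(2π·0.0985) = 0.3938 m·K/W
ΣR = 2.286×10^-4 + 1.847 + 0.3938 = 2.241 m·K/W
Q' = ΔT/ΣR = (517 °C − 30.4 °C)/2.241 = 217 W/m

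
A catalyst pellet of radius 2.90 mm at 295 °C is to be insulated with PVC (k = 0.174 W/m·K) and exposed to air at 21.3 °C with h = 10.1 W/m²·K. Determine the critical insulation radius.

r_cr = 3.45 cm

For a sphere, r_cr = 2k_ins/h = 2·0.174/10.1 = 0.0345 m = 3.45 cm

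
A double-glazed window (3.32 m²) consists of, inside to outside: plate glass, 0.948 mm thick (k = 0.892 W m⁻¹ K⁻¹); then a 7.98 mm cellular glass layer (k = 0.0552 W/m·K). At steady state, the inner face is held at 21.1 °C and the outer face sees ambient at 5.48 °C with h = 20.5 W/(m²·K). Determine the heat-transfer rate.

Q = 267 W

Series thermal resistances, inner to outer:
  R_plate glass = L/(kA) = 9.48×10^-4/(0.892·3.32) = 3.201×10^-4 K/W
  R_cellular glass = L/(kA) = 0.00798/(0.0552·3.32) = 0.04354 K/W
  R_conv,out = 1/(hA) = 1/(20.5·3.32) = 0.01469 K/W
ΣR = 3.201×10^-4 + 0.04354 + 0.01469 = 0.05855 K/W
Q = ΔT/ΣR = (21.1 °C − 5.48 °C)/0.05855 = 267 W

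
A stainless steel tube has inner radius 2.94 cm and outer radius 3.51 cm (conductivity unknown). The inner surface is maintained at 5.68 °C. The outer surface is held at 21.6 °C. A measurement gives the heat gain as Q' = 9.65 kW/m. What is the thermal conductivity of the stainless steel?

k = 17.1 W/m·K

ΣR = ΔT/Q' = |5.68 − 21.6|/9650 = 0.001650 m·K/W
ln(r₂/r₁)/(2πk) = 0.001650 ⇒ k = 0.1772/(2π·0.001650) = 17.1 W/m·K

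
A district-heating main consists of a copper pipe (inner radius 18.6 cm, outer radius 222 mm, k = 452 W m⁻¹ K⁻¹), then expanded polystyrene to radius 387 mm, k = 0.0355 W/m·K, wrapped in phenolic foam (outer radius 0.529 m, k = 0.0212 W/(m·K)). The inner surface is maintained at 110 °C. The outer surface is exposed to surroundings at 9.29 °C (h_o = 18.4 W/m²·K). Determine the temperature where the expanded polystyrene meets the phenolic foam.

Treat each layer as a resistance in series:
  R'_copper = ln(0.222/0.186)/(2πk) = 0.1769/(2π·452) = 6.230×10^-5 m·K/W
  R'_expanded polystyrene = ln(0.387/0.222)/(2πk) = 0.5557/(2π·0.0355) = 2.492 m·K/W
  R'_phenolic foam = ln(0.529/0.387)/(2πk) = 0.3126/(2π·0.0212) = 2.347 m·K/W
  R'_conv,out = 1/(2πr h) = 1/(2π·0.529·18.4) = 0.01635 m·K/W
ΣR = 6.230×10^-5 + 2.492 + 2.347 + 0.01635 = 4.855 m·K/W
Q' = ΔT/ΣR = (110 °C − 9.29 °C)/4.855 = 20.74 W/m
From the inner boundary to the expanded polystyrene/phenolic foam interface, ΣR_partial = 2.492 m·K/W.
T_interface = T_in − Q'·ΣR_partial = 110 °C − (20.74)(2.492) = 58.3 °C

T = 58.3 °C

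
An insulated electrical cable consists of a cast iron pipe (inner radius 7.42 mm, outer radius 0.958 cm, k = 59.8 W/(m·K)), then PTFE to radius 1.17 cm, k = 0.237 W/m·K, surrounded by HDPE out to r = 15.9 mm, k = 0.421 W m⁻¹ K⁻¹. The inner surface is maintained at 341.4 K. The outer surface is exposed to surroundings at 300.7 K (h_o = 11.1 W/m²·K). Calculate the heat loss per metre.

Resistance network (inner→outer):
  R'_cast iron = ln(0.00958/0.00742)/(2πk) = 0.2555/(2π·59.8) = 6.800×10^-4 m·K/W
  R'_PTFE = ln(0.0117/0.00958)/(2πk) = 0.1999/(2π·0.237) = 0.1342 m·K/W
  R'_HDPE = ln(0.0159/0.0117)/(2πk) = 0.3067/(2π·0.421) = 0.1160 m·K/W
  R'_conv,out = 1/(2πr h) = 1/(2π·0.0159·11.1) = 0.9018 m·K/W
ΣR = 6.800×10^-4 + 0.1342 + 0.1160 + 0.9018 = 1.153 m·K/W
Q' = ΔT/ΣR = (341.4 K − 300.7 K)/1.153 = 35.3 W/m

Q' = 35.3 W/m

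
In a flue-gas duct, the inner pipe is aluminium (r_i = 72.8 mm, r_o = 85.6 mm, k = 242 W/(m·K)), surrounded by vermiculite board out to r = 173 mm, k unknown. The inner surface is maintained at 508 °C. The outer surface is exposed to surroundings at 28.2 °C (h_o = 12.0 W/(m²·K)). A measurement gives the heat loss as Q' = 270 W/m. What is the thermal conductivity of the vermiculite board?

ΣR = ΔT/Q' = |508 − 28.2|/270 = 1.777 m·K/W
Known resistances:
  R'_aluminium = ln(0.0856/0.0728)/(2πk) = 0.1620/(2π·242) = 1.065×10^-4 m·K/W
  R'_conv,out = 1/(2πr h) = 1/(2π·0.173·12.0) = 0.07666 m·K/W
R_vermiculite board = ΣR − ΣR_known = 1.777 − 0.07677 = 1.700 m·K/W
ln(r₂/r₁)/(2πk) = 1.700 ⇒ k = 0.7036/(2π·1.700) = 0.0659 W/m·K

k = 0.0659 W/m·K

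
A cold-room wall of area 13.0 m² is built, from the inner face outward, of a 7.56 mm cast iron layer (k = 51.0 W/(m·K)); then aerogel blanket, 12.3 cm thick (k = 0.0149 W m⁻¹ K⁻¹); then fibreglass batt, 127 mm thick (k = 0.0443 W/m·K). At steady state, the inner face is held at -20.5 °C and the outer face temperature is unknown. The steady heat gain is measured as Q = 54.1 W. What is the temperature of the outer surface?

T_out = 25.8 °C

Sum the resistances:
  R_cast iron = L/(kA) = 0.00756/(51.0·13.0) = 1.140×10^-5 K/W
  R_aerogel blanket = L/(kA) = 0.123/(0.0149·13.0) = 0.6350 K/W
  R_fibreglass batt = L/(kA) = 0.127/(0.0443·13.0) = 0.2205 K/W
ΣR = 0.8555 K/W
ΔT = Q·ΣR = 54.1 × 0.8555 = 46.28 K
Heat flows inward, so T_out = T_in + ΔT = -20.5 + 46.28 = 25.8 °C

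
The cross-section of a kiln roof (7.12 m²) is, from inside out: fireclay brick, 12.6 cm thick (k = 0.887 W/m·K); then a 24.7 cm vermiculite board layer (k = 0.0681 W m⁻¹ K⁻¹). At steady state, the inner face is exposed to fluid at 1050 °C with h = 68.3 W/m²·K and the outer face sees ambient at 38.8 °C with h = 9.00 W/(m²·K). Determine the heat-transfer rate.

Series thermal resistances, inner to outer:
  R_conv,in = 1/(hA) = 1/(68.3·7.12) = 0.002056 K/W
  R_fireclay brick = L/(kA) = 0.126/(0.887·7.12) = 0.01995 K/W
  R_vermiculite board = L/(kA) = 0.247/(0.0681·7.12) = 0.5094 K/W
  R_conv,out = 1/(hA) = 1/(9.00·7.12) = 0.01561 K/W
ΣR = 0.002056 + 0.01995 + 0.5094 + 0.01561 = 0.5470 K/W
Q = ΔT/ΣR = (1050 °C − 38.8 °C)/0.5470 = 1850 W

Q = 1850 W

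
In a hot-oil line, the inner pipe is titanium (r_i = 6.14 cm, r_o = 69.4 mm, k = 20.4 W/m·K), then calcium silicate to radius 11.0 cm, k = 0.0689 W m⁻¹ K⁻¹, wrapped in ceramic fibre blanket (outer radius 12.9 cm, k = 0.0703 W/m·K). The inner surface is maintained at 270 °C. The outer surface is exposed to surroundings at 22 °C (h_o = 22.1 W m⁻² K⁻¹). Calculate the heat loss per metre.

Resistance network (inner→outer):
  R'_titanium = ln(0.0694/0.0614)/(2πk) = 0.1225/(2π·20.4) = 9.555×10^-4 m·K/W
  R'_calcium silicate = ln(0.110/0.0694)/(2πk) = 0.4606/(2π·0.0689) = 1.064 m·K/W
  R'_ceramic fibre blanket = ln(0.129/0.110)/(2πk) = 0.1593/(2π·0.0703) = 0.3607 m·K/W
  R'_conv,out = 1/(2πr h) = 1/(2π·0.129·22.1) = 0.05583 m·K/W
ΣR = 9.555×10^-4 + 1.064 + 0.3607 + 0.05583 = 1.481 m·K/W
Q' = ΔT/ΣR = (270 °C − 22 °C)/1.481 = 167 W/m

Q' = 167 W/m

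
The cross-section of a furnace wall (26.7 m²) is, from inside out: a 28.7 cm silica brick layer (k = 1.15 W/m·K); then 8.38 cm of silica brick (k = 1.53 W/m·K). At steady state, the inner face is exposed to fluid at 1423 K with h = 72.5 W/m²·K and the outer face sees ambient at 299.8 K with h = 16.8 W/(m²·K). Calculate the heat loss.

Q = 79400 W

Treat each layer as a resistance in series:
  R_conv,in = 1/(hA) = 1/(72.5·26.7) = 5.166×10^-4 K/W
  R_silica brick = L/(kA) = 0.287/(1.15·26.7) = 0.009347 K/W
  R_silica brick = L/(kA) = 0.0838/(1.53·26.7) = 0.002051 K/W
  R_conv,out = 1/(hA) = 1/(16.8·26.7) = 0.002229 K/W
ΣR = 5.166×10^-4 + 0.009347 + 0.002051 + 0.002229 = 0.01414 K/W
Q = ΔT/ΣR = (1423 K − 299.8 K)/0.01414 = 79400 W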